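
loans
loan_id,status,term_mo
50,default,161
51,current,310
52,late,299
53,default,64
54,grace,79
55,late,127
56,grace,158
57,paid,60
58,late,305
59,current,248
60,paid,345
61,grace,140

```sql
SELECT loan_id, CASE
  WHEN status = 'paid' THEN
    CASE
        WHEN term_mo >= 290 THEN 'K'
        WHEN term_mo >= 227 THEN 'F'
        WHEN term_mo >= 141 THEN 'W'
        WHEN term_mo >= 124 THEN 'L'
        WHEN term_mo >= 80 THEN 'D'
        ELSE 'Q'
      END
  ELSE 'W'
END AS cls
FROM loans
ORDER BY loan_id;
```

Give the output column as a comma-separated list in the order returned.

loan_id=50: status='default' → outer ELSE → W
loan_id=51: status='current' → outer ELSE → W
loan_id=52: status='late' → outer ELSE → W
loan_id=53: status='default' → outer ELSE → W
loan_id=54: status='grace' → outer ELSE → W
loan_id=55: status='late' → outer ELSE → W
loan_id=56: status='grace' → outer ELSE → W
loan_id=57: status='paid' → inner[ELSE] → Q
loan_id=58: status='late' → outer ELSE → W
loan_id=59: status='current' → outer ELSE → W
loan_id=60: status='paid' → inner[term_mo >= 290] → K
loan_id=61: status='grace' → outer ELSE → W

W, W, W, W, W, W, W, Q, W, W, K, W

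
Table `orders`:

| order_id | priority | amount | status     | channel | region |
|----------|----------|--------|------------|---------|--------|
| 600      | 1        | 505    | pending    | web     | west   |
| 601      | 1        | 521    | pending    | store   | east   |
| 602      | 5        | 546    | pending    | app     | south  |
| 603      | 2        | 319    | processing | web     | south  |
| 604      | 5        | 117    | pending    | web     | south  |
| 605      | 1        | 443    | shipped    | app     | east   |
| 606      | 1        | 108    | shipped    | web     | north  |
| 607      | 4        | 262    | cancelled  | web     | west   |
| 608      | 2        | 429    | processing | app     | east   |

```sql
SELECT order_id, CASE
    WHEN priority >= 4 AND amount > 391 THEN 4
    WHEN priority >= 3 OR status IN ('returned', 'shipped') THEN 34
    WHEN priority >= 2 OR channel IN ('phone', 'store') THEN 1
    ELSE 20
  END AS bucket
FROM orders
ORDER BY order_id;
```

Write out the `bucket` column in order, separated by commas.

order_id=600: ELSE → 20
order_id=601: priority >= 2 OR channel IN ('phone', 'store') → 1
order_id=602: priority >= 4 AND amount > 391 → 4
order_id=603: priority >= 2 OR channel IN ('phone', 'store') → 1
order_id=604: priority >= 3 OR status IN ('returned', 'shipped') → 34
order_id=605: priority >= 3 OR status IN ('returned', 'shipped') → 34
order_id=606: priority >= 3 OR status IN ('returned', 'shipped') → 34
order_id=607: priority >= 3 OR status IN ('returned', 'shipped') → 34
order_id=608: priority >= 2 OR channel IN ('phone', 'store') → 1

20, 1, 4, 1, 34, 34, 34, 34, 1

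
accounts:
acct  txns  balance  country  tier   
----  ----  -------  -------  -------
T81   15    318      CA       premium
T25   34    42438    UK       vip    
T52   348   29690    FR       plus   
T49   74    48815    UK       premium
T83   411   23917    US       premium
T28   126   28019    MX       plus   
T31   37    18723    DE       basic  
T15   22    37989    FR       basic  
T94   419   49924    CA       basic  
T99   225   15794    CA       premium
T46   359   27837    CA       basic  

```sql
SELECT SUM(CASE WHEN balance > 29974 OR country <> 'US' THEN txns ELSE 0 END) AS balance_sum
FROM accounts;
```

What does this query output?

acct=T81: ✓ → 15
acct=T25: ✓ → 34
acct=T52: ✓ → 348
acct=T49: ✓ → 74
acct=T83: ✗
acct=T28: ✓ → 126
acct=T31: ✓ → 37
acct=T15: ✓ → 22
acct=T94: ✓ → 419
acct=T99: ✓ → 225
acct=T46: ✓ → 359
balance_sum = 15 + 34 + 348 + 74 + 126 + 37 + 22 + 419 + 225 + 359 = 1659

1659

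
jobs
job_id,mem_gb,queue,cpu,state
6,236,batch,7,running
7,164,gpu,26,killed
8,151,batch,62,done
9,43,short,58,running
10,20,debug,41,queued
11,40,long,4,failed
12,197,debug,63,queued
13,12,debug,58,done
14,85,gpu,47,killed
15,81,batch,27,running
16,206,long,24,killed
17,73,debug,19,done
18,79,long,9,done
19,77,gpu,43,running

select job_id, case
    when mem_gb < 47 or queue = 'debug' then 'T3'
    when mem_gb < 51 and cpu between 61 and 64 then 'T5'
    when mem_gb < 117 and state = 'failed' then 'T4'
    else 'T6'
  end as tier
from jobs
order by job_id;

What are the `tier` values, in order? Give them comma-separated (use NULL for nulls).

job_id=6: ELSE → T6
job_id=7: ELSE → T6
job_id=8: ELSE → T6
job_id=9: mem_gb < 47 or queue = 'debug' → T3
job_id=10: mem_gb < 47 or queue = 'debug' → T3
job_id=11: mem_gb < 47 or queue = 'debug' → T3
job_id=12: mem_gb < 47 or queue = 'debug' → T3
job_id=13: mem_gb < 47 or queue = 'debug' → T3
job_id=14: ELSE → T6
job_id=15: ELSE → T6
job_id=16: ELSE → T6
job_id=17: mem_gb < 47 or queue = 'debug' → T3
job_id=18: ELSE → T6
job_id=19: ELSE → T6

T6, T6, T6, T3, T3, T3, T3, T3, T6, T6, T6, T3, T6, T6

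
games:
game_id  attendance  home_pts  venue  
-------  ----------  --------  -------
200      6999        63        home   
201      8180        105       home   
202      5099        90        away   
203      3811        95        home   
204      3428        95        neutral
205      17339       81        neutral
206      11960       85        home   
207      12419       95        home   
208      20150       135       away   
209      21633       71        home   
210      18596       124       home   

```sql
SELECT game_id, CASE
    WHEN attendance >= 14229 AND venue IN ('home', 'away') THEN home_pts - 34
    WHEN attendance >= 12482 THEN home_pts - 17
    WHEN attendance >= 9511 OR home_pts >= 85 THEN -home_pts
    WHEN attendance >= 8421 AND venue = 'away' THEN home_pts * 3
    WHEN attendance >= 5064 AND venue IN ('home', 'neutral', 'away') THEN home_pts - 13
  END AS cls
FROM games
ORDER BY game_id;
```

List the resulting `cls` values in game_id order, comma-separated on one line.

game_id=200: attendance >= 5064 AND venue IN ('home', 'neutral', 'away') → 50
game_id=201: attendance >= 9511 OR home_pts >= 85 → -105
game_id=202: attendance >= 9511 OR home_pts >= 85 → -90
game_id=203: attendance >= 9511 OR home_pts >= 85 → -95
game_id=204: attendance >= 9511 OR home_pts >= 85 → -95
game_id=205: attendance >= 12482 → 64
game_id=206: attendance >= 9511 OR home_pts >= 85 → -85
game_id=207: attendance >= 9511 OR home_pts >= 85 → -95
game_id=208: attendance >= 14229 AND venue IN ('home', 'away') → 101
game_id=209: attendance >= 14229 AND venue IN ('home', 'away') → 37
game_id=210: attendance >= 14229 AND venue IN ('home', 'away') → 90

50, -105, -90, -95, -95, 64, -85, -95, 101, 37, 90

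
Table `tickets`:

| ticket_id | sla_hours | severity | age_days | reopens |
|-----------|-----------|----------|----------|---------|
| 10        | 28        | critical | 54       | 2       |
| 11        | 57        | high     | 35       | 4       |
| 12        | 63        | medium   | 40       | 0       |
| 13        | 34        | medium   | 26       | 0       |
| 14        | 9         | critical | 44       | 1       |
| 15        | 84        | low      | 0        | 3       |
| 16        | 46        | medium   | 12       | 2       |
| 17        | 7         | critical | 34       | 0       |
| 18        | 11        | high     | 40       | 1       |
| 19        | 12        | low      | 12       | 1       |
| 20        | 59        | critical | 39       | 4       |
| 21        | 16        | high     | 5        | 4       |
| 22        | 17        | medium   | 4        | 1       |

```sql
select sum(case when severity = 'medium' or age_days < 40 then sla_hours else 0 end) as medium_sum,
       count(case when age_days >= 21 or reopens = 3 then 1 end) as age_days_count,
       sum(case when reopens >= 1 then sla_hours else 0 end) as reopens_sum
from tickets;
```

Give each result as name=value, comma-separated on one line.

[medium_sum: severity = 'medium' or age_days < 40]
ticket_id=10: ✗
ticket_id=11: ✓ → 57
ticket_id=12: ✓ → 63
ticket_id=13: ✓ → 34
ticket_id=14: ✗
ticket_id=15: ✓ → 84
ticket_id=16: ✓ → 46
ticket_id=17: ✓ → 7
ticket_id=18: ✗
ticket_id=19: ✓ → 12
ticket_id=20: ✓ → 59
ticket_id=21: ✓ → 16
ticket_id=22: ✓ → 17
medium_sum = 57 + 63 + 34 + 84 + 46 + 7 + 12 + 59 + 16 + 17 = 395
—
[age_days_count: age_days >= 21 or reopens = 3]
ticket_id=10: ✓ → 1
ticket_id=11: ✓ → 1
ticket_id=12: ✓ → 1
ticket_id=13: ✓ → 1
ticket_id=14: ✓ → 1
ticket_id=15: ✓ → 1
ticket_id=16: ✗
ticket_id=17: ✓ → 1
ticket_id=18: ✓ → 1
ticket_id=19: ✗
ticket_id=20: ✓ → 1
ticket_id=21: ✗
ticket_id=22: ✗
age_days_count = COUNT(1, 1, 1, 1, 1, 1, 1, 1, 1) = 9
—
[reopens_sum: reopens >= 1]
ticket_id=10: ✓ → 28
ticket_id=11: ✓ → 57
ticket_id=12: ✗
ticket_id=13: ✗
ticket_id=14: ✓ → 9
ticket_id=15: ✓ → 84
ticket_id=16: ✓ → 46
ticket_id=17: ✗
ticket_id=18: ✓ → 11
ticket_id=19: ✓ → 12
ticket_id=20: ✓ → 59
ticket_id=21: ✓ → 16
ticket_id=22: ✓ → 17
reopens_sum = 28 + 57 + 9 + 84 + 46 + 11 + 12 + 59 + 16 + 17 = 339

medium_sum=395, age_days_count=9, reopens_sum=339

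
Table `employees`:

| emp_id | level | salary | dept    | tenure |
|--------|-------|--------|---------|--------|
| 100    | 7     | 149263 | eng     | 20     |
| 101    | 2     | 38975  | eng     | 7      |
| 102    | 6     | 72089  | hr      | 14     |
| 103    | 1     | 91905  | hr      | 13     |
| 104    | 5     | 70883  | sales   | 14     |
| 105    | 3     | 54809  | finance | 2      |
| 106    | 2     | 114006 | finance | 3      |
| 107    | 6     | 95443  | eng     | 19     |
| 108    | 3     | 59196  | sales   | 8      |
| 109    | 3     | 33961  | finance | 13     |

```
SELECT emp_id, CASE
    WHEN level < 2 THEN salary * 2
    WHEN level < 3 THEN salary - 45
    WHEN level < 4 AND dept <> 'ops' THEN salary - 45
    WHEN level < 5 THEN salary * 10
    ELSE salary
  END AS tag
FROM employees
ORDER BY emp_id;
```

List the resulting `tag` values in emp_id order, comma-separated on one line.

149263, 38930, 72089, 183810, 70883, 54764, 113961, 95443, 59151, 33916

emp_id=100: ELSE → 149263
emp_id=101: level < 3 → 38930
emp_id=102: ELSE → 72089
emp_id=103: level < 2 → 183810
emp_id=104: ELSE → 70883
emp_id=105: level < 4 AND dept <> 'ops' → 54764
emp_id=106: level < 3 → 113961
emp_id=107: ELSE → 95443
emp_id=108: level < 4 AND dept <> 'ops' → 59151
emp_id=109: level < 4 AND dept <> 'ops' → 33916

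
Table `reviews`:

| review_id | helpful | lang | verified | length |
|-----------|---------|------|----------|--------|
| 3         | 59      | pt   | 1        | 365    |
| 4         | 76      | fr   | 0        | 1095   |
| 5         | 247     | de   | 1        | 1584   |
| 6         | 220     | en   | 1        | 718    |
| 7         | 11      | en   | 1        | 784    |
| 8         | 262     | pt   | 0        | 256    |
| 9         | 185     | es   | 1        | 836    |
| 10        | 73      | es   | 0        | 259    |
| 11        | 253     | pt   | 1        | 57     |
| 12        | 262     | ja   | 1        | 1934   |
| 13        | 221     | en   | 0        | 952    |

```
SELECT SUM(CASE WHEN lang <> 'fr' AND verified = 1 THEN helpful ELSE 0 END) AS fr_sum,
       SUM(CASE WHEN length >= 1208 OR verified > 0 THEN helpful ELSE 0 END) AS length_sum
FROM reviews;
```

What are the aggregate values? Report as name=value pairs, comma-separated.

[fr_sum: lang <> 'fr' AND verified = 1]
review_id=3: ✓ → 59
review_id=4: ✗
review_id=5: ✓ → 247
review_id=6: ✓ → 220
review_id=7: ✓ → 11
review_id=8: ✗
review_id=9: ✓ → 185
review_id=10: ✗
review_id=11: ✓ → 253
review_id=12: ✓ → 262
review_id=13: ✗
fr_sum = 59 + 247 + 220 + 11 + 185 + 253 + 262 = 1237
—
[length_sum: length >= 1208 OR verified > 0]
review_id=3: ✓ → 59
review_id=4: ✗
review_id=5: ✓ → 247
review_id=6: ✓ → 220
review_id=7: ✓ → 11
review_id=8: ✗
review_id=9: ✓ → 185
review_id=10: ✗
review_id=11: ✓ → 253
review_id=12: ✓ → 262
review_id=13: ✗
length_sum = 59 + 247 + 220 + 11 + 185 + 253 + 262 = 1237

fr_sum=1237, length_sum=1237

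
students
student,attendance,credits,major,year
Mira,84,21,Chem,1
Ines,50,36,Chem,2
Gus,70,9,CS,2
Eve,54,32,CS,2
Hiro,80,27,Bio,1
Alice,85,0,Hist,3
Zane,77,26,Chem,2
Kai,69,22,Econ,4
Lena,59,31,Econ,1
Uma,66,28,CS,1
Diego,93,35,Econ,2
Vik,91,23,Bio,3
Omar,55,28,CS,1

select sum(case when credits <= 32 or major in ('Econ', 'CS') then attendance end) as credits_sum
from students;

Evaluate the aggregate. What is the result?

883

student=Mira: ✓ → 84
student=Ines: ✗
student=Gus: ✓ → 70
student=Eve: ✓ → 54
student=Hiro: ✓ → 80
student=Alice: ✓ → 85
student=Zane: ✓ → 77
student=Kai: ✓ → 69
student=Lena: ✓ → 59
student=Uma: ✓ → 66
student=Diego: ✓ → 93
student=Vik: ✓ → 91
student=Omar: ✓ → 55
credits_sum = 84 + 70 + 54 + 80 + 85 + 77 + 69 + 59 + 66 + 93 + 91 + 55 = 883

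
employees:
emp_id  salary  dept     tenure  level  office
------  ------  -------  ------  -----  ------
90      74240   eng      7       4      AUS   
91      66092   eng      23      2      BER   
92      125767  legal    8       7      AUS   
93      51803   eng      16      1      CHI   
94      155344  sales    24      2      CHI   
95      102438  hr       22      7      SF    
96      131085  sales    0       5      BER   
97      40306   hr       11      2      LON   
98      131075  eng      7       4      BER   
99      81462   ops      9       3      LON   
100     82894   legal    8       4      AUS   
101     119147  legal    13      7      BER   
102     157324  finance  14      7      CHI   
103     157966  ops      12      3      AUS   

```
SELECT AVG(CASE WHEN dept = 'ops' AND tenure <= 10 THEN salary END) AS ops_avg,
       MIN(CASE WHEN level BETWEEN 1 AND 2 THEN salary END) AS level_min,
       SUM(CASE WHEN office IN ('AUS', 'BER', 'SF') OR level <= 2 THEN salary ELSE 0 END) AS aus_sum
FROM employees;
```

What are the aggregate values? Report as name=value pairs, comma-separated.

ops_avg=81462, level_min=40306, aus_sum=1238157

[ops_avg: dept = 'ops' AND tenure <= 10]
emp_id=90: ✗
emp_id=91: ✗
emp_id=92: ✗
emp_id=93: ✗
emp_id=94: ✗
emp_id=95: ✗
emp_id=96: ✗
emp_id=97: ✗
emp_id=98: ✗
emp_id=99: ✓ → 81462
emp_id=100: ✗
emp_id=101: ✗
emp_id=102: ✗
emp_id=103: ✗
ops_avg = 81462
—
[level_min: level BETWEEN 1 AND 2]
emp_id=90: ✗
emp_id=91: ✓ → 66092
emp_id=92: ✗
emp_id=93: ✓ → 51803
emp_id=94: ✓ → 155344
emp_id=95: ✗
emp_id=96: ✗
emp_id=97: ✓ → 40306
emp_id=98: ✗
emp_id=99: ✗
emp_id=100: ✗
emp_id=101: ✗
emp_id=102: ✗
emp_id=103: ✗
level_min = MIN(66092, 51803, 155344, 40306) = 40306
—
[aus_sum: office IN ('AUS', 'BER', 'SF') OR level <= 2]
emp_id=90: ✓ → 74240
emp_id=91: ✓ → 66092
emp_id=92: ✓ → 125767
emp_id=93: ✓ → 51803
emp_id=94: ✓ → 155344
emp_id=95: ✓ → 102438
emp_id=96: ✓ → 131085
emp_id=97: ✓ → 40306
emp_id=98: ✓ → 131075
emp_id=99: ✗
emp_id=100: ✓ → 82894
emp_id=101: ✓ → 119147
emp_id=102: ✗
emp_id=103: ✓ → 157966
aus_sum = 74240 + 66092 + 125767 + 51803 + 155344 + 102438 + 131085 + 40306 + 131075 + 82894 + 119147 + 157966 = 1238157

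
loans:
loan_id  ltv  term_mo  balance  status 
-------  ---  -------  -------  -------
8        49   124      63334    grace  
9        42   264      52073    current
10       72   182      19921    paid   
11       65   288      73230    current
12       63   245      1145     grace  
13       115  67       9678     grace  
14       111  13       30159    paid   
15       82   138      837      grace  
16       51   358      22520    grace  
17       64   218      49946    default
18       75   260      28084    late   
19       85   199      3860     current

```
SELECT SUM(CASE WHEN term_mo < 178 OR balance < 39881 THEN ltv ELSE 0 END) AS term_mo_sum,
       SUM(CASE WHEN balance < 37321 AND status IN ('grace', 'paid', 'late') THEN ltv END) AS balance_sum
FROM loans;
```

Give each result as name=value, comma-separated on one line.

term_mo_sum=703, balance_sum=569

[term_mo_sum: term_mo < 178 OR balance < 39881]
loan_id=8: ✓ → 49
loan_id=9: ✗
loan_id=10: ✓ → 72
loan_id=11: ✗
loan_id=12: ✓ → 63
loan_id=13: ✓ → 115
loan_id=14: ✓ → 111
loan_id=15: ✓ → 82
loan_id=16: ✓ → 51
loan_id=17: ✗
loan_id=18: ✓ → 75
loan_id=19: ✓ → 85
term_mo_sum = 49 + 72 + 63 + 115 + 111 + 82 + 51 + 75 + 85 = 703
—
[balance_sum: balance < 37321 AND status IN ('grace', 'paid', 'late')]
loan_id=8: ✗
loan_id=9: ✗
loan_id=10: ✓ → 72
loan_id=11: ✗
loan_id=12: ✓ → 63
loan_id=13: ✓ → 115
loan_id=14: ✓ → 111
loan_id=15: ✓ → 82
loan_id=16: ✓ → 51
loan_id=17: ✗
loan_id=18: ✓ → 75
loan_id=19: ✗
balance_sum = 72 + 63 + 115 + 111 + 82 + 51 + 75 = 569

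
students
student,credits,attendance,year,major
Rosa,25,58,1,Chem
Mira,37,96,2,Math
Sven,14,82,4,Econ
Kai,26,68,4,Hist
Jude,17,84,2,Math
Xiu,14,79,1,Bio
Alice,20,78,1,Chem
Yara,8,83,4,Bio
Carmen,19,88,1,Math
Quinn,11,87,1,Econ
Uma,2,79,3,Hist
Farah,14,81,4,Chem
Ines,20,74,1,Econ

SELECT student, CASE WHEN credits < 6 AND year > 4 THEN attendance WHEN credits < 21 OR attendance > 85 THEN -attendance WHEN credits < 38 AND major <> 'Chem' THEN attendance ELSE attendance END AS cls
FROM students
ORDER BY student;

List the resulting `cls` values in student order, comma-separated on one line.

-78, -88, -81, -74, -84, 68, -96, -87, 58, -82, -79, -79, -83

student=Alice: credits < 21 OR attendance > 85 → -78
student=Carmen: credits < 21 OR attendance > 85 → -88
student=Farah: credits < 21 OR attendance > 85 → -81
student=Ines: credits < 21 OR attendance > 85 → -74
student=Jude: credits < 21 OR attendance > 85 → -84
student=Kai: credits < 38 AND major <> 'Chem' → 68
student=Mira: credits < 21 OR attendance > 85 → -96
student=Quinn: credits < 21 OR attendance > 85 → -87
student=Rosa: ELSE → 58
student=Sven: credits < 21 OR attendance > 85 → -82
student=Uma: credits < 21 OR attendance > 85 → -79
student=Xiu: credits < 21 OR attendance > 85 → -79
student=Yara: credits < 21 OR attendance > 85 → -83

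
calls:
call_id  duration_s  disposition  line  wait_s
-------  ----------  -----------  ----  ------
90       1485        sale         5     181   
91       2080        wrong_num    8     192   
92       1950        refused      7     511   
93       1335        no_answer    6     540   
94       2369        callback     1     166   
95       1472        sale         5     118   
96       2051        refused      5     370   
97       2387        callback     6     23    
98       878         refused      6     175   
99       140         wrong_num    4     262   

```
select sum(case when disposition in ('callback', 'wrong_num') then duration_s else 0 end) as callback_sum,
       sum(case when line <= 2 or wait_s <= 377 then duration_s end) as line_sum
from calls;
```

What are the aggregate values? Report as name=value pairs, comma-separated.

callback_sum=6976, line_sum=12862

[callback_sum: disposition in ('callback', 'wrong_num')]
call_id=90: ✗
call_id=91: ✓ → 2080
call_id=92: ✗
call_id=93: ✗
call_id=94: ✓ → 2369
call_id=95: ✗
call_id=96: ✗
call_id=97: ✓ → 2387
call_id=98: ✗
call_id=99: ✓ → 140
callback_sum = 2080 + 2369 + 2387 + 140 = 6976
—
[line_sum: line <= 2 or wait_s <= 377]
call_id=90: ✓ → 1485
call_id=91: ✓ → 2080
call_id=92: ✗
call_id=93: ✗
call_id=94: ✓ → 2369
call_id=95: ✓ → 1472
call_id=96: ✓ → 2051
call_id=97: ✓ → 2387
call_id=98: ✓ → 878
call_id=99: ✓ → 140
line_sum = 1485 + 2080 + 2369 + 1472 + 2051 + 2387 + 878 + 140 = 12862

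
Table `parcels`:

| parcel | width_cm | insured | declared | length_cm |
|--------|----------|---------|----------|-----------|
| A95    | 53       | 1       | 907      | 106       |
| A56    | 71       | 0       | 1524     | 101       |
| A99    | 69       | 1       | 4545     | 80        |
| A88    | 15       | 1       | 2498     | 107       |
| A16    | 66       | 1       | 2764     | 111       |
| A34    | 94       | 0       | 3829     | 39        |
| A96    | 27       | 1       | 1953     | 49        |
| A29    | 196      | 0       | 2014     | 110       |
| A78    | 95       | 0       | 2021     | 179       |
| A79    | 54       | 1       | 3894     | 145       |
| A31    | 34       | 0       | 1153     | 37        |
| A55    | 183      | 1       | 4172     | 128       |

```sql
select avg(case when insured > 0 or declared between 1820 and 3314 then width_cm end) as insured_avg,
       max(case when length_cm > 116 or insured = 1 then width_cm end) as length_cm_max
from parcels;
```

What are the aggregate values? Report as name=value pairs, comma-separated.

[insured_avg: insured > 0 or declared between 1820 and 3314]
parcel=A95: ✓ → 53
parcel=A56: ✗
parcel=A99: ✓ → 69
parcel=A88: ✓ → 15
parcel=A16: ✓ → 66
parcel=A34: ✗
parcel=A96: ✓ → 27
parcel=A29: ✓ → 196
parcel=A78: ✓ → 95
parcel=A79: ✓ → 54
parcel=A31: ✗
parcel=A55: ✓ → 183
insured_avg = (53 + 69 + 15 + 66 + 27 + 196 + 95 + 54 + 183) / 9 = 84.2222222222
—
[length_cm_max: length_cm > 116 or insured = 1]
parcel=A95: ✓ → 53
parcel=A56: ✗
parcel=A99: ✓ → 69
parcel=A88: ✓ → 15
parcel=A16: ✓ → 66
parcel=A34: ✗
parcel=A96: ✓ → 27
parcel=A29: ✗
parcel=A78: ✓ → 95
parcel=A79: ✓ → 54
parcel=A31: ✗
parcel=A55: ✓ → 183
length_cm_max = MAX(53, 69, 15, 66, 27, 95, 54, 183) = 183

insured_avg=84.2222222222, length_cm_max=183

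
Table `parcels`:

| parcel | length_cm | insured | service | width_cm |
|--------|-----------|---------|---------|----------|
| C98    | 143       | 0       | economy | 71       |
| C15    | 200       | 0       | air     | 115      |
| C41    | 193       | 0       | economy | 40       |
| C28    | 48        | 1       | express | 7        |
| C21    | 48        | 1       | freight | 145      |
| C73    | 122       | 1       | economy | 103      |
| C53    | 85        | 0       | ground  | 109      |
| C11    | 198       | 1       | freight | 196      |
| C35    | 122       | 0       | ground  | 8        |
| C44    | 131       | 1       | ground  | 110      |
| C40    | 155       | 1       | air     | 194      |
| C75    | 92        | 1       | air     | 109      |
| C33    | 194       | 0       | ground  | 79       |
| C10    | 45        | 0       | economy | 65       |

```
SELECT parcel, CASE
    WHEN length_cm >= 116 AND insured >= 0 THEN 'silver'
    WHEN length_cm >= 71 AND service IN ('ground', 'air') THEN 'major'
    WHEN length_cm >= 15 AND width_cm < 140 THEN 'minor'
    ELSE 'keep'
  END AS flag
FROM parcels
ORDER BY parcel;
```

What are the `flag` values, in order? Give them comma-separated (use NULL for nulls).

parcel=C10: length_cm >= 15 AND width_cm < 140 → minor
parcel=C11: length_cm >= 116 AND insured >= 0 → silver
parcel=C15: length_cm >= 116 AND insured >= 0 → silver
parcel=C21: ELSE → keep
parcel=C28: length_cm >= 15 AND width_cm < 140 → minor
parcel=C33: length_cm >= 116 AND insured >= 0 → silver
parcel=C35: length_cm >= 116 AND insured >= 0 → silver
parcel=C40: length_cm >= 116 AND insured >= 0 → silver
parcel=C41: length_cm >= 116 AND insured >= 0 → silver
parcel=C44: length_cm >= 116 AND insured >= 0 → silver
parcel=C53: length_cm >= 71 AND service IN ('ground', 'air') → major
parcel=C73: length_cm >= 116 AND insured >= 0 → silver
parcel=C75: length_cm >= 71 AND service IN ('ground', 'air') → major
parcel=C98: length_cm >= 116 AND insured >= 0 → silver

minor, silver, silver, keep, minor, silver, silver, silver, silver, silver, major, silver, major, silver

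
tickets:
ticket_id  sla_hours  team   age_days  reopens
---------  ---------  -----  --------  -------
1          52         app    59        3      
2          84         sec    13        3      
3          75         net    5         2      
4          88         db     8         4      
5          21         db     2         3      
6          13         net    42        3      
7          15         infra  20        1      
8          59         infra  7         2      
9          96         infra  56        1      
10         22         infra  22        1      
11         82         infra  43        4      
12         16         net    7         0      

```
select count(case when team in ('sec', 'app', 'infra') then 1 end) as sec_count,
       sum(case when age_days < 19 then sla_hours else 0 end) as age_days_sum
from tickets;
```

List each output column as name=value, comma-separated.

[sec_count: team in ('sec', 'app', 'infra')]
ticket_id=1: ✓ → 1
ticket_id=2: ✓ → 1
ticket_id=3: ✗
ticket_id=4: ✗
ticket_id=5: ✗
ticket_id=6: ✗
ticket_id=7: ✓ → 1
ticket_id=8: ✓ → 1
ticket_id=9: ✓ → 1
ticket_id=10: ✓ → 1
ticket_id=11: ✓ → 1
ticket_id=12: ✗
sec_count = COUNT(1, 1, 1, 1, 1, 1, 1) = 7
—
[age_days_sum: age_days < 19]
ticket_id=1: ✗
ticket_id=2: ✓ → 84
ticket_id=3: ✓ → 75
ticket_id=4: ✓ → 88
ticket_id=5: ✓ → 21
ticket_id=6: ✗
ticket_id=7: ✗
ticket_id=8: ✓ → 59
ticket_id=9: ✗
ticket_id=10: ✗
ticket_id=11: ✗
ticket_id=12: ✓ → 16
age_days_sum = 84 + 75 + 88 + 21 + 59 + 16 = 343

sec_count=7, age_days_sum=343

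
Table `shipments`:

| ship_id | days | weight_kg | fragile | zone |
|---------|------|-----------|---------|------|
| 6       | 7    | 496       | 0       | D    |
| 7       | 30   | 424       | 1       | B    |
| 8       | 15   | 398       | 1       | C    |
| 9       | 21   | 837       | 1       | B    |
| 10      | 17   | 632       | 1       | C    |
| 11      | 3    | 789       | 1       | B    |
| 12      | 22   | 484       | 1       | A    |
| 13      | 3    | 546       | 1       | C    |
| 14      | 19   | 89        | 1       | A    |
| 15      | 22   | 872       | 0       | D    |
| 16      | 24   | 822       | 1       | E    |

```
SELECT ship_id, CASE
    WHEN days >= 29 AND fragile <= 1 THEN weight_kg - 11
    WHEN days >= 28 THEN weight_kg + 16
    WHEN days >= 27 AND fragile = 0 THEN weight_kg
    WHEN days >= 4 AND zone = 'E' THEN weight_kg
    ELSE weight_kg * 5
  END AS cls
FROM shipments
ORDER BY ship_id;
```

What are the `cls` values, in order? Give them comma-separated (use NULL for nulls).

2480, 413, 1990, 4185, 3160, 3945, 2420, 2730, 445, 4360, 822

ship_id=6: ELSE → 2480
ship_id=7: days >= 29 AND fragile <= 1 → 413
ship_id=8: ELSE → 1990
ship_id=9: ELSE → 4185
ship_id=10: ELSE → 3160
ship_id=11: ELSE → 3945
ship_id=12: ELSE → 2420
ship_id=13: ELSE → 2730
ship_id=14: ELSE → 445
ship_id=15: ELSE → 4360
ship_id=16: days >= 4 AND zone = 'E' → 822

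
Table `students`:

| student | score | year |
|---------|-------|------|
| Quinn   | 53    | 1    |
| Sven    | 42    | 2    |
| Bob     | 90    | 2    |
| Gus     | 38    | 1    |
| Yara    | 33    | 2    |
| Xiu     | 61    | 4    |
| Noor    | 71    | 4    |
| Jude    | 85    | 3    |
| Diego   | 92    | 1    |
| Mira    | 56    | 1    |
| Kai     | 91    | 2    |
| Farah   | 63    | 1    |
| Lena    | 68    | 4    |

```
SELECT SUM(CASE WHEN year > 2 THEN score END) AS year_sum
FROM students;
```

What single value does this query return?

285

student=Quinn: ✗
student=Sven: ✗
student=Bob: ✗
student=Gus: ✗
student=Yara: ✗
student=Xiu: ✓ → 61
student=Noor: ✓ → 71
student=Jude: ✓ → 85
student=Diego: ✗
student=Mira: ✗
student=Kai: ✗
student=Farah: ✗
student=Lena: ✓ → 68
year_sum = 61 + 71 + 85 + 68 = 285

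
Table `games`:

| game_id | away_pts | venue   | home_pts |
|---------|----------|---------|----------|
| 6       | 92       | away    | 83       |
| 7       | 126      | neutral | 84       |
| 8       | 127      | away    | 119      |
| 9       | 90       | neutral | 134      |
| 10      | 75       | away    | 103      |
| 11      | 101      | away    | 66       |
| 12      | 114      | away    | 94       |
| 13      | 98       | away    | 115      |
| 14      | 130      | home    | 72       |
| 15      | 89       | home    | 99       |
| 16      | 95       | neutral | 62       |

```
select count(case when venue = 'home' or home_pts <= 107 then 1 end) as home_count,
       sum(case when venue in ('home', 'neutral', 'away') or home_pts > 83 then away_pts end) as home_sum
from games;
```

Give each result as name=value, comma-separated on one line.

home_count=8, home_sum=1137

[home_count: venue = 'home' or home_pts <= 107]
game_id=6: ✓ → 1
game_id=7: ✓ → 1
game_id=8: ✗
game_id=9: ✗
game_id=10: ✓ → 1
game_id=11: ✓ → 1
game_id=12: ✓ → 1
game_id=13: ✗
game_id=14: ✓ → 1
game_id=15: ✓ → 1
game_id=16: ✓ → 1
home_count = COUNT(1, 1, 1, 1, 1, 1, 1, 1) = 8
—
[home_sum: venue in ('home', 'neutral', 'away') or home_pts > 83]
game_id=6: ✓ → 92
game_id=7: ✓ → 126
game_id=8: ✓ → 127
game_id=9: ✓ → 90
game_id=10: ✓ → 75
game_id=11: ✓ → 101
game_id=12: ✓ → 114
game_id=13: ✓ → 98
game_id=14: ✓ → 130
game_id=15: ✓ → 89
game_id=16: ✓ → 95
home_sum = 92 + 126 + 127 + 90 + 75 + 101 + 114 + 98 + 130 + 89 + 95 = 1137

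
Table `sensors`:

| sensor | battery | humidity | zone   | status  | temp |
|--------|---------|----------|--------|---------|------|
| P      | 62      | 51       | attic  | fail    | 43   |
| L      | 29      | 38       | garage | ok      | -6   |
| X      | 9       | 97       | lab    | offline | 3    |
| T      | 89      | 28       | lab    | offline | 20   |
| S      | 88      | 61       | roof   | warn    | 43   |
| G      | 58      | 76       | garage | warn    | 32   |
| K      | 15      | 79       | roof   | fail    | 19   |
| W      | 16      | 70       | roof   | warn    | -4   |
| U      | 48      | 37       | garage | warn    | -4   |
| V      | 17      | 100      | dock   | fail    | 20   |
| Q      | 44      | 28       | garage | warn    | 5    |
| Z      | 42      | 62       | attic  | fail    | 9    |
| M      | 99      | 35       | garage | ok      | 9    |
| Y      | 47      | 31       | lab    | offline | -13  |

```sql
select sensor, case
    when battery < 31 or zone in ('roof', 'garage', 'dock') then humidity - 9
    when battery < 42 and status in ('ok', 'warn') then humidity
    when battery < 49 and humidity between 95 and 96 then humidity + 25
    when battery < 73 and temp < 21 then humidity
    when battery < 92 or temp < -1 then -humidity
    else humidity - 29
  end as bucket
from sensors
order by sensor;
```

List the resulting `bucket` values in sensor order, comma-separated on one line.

sensor=G: battery < 31 or zone in ('roof', 'garage', 'dock') → 67
sensor=K: battery < 31 or zone in ('roof', 'garage', 'dock') → 70
sensor=L: battery < 31 or zone in ('roof', 'garage', 'dock') → 29
sensor=M: battery < 31 or zone in ('roof', 'garage', 'dock') → 26
sensor=P: battery < 92 or temp < -1 → -51
sensor=Q: battery < 31 or zone in ('roof', 'garage', 'dock') → 19
sensor=S: battery < 31 or zone in ('roof', 'garage', 'dock') → 52
sensor=T: battery < 92 or temp < -1 → -28
sensor=U: battery < 31 or zone in ('roof', 'garage', 'dock') → 28
sensor=V: battery < 31 or zone in ('roof', 'garage', 'dock') → 91
sensor=W: battery < 31 or zone in ('roof', 'garage', 'dock') → 61
sensor=X: battery < 31 or zone in ('roof', 'garage', 'dock') → 88
sensor=Y: battery < 73 and temp < 21 → 31
sensor=Z: battery < 73 and temp < 21 → 62

67, 70, 29, 26, -51, 19, 52, -28, 28, 91, 61, 88, 31, 62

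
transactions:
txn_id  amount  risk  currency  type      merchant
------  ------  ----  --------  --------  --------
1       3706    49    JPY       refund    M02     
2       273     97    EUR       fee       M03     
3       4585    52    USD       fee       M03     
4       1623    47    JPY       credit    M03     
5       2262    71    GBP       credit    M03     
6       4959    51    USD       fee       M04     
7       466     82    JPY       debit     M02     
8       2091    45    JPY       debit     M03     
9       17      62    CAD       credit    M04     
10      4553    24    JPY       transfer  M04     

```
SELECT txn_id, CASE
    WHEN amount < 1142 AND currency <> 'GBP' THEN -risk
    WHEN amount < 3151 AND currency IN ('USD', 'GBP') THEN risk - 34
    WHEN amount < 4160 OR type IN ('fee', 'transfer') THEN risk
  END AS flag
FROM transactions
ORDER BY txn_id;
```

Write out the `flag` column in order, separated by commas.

49, -97, 52, 47, 37, 51, -82, 45, -62, 24

txn_id=1: amount < 4160 OR type IN ('fee', 'transfer') → 49
txn_id=2: amount < 1142 AND currency <> 'GBP' → -97
txn_id=3: amount < 4160 OR type IN ('fee', 'transfer') → 52
txn_id=4: amount < 4160 OR type IN ('fee', 'transfer') → 47
txn_id=5: amount < 3151 AND currency IN ('USD', 'GBP') → 37
txn_id=6: amount < 4160 OR type IN ('fee', 'transfer') → 51
txn_id=7: amount < 1142 AND currency <> 'GBP' → -82
txn_id=8: amount < 4160 OR type IN ('fee', 'transfer') → 45
txn_id=9: amount < 1142 AND currency <> 'GBP' → -62
txn_id=10: amount < 4160 OR type IN ('fee', 'transfer') → 24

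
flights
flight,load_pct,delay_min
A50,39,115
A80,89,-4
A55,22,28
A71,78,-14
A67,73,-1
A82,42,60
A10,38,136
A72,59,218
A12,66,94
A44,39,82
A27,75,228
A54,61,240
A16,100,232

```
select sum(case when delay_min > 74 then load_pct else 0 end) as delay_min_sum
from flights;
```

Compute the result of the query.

flight=A50: ✓ → 39
flight=A80: ✗
flight=A55: ✗
flight=A71: ✗
flight=A67: ✗
flight=A82: ✗
flight=A10: ✓ → 38
flight=A72: ✓ → 59
flight=A12: ✓ → 66
flight=A44: ✓ → 39
flight=A27: ✓ → 75
flight=A54: ✓ → 61
flight=A16: ✓ → 100
delay_min_sum = 39 + 38 + 59 + 66 + 39 + 75 + 61 + 100 = 477

477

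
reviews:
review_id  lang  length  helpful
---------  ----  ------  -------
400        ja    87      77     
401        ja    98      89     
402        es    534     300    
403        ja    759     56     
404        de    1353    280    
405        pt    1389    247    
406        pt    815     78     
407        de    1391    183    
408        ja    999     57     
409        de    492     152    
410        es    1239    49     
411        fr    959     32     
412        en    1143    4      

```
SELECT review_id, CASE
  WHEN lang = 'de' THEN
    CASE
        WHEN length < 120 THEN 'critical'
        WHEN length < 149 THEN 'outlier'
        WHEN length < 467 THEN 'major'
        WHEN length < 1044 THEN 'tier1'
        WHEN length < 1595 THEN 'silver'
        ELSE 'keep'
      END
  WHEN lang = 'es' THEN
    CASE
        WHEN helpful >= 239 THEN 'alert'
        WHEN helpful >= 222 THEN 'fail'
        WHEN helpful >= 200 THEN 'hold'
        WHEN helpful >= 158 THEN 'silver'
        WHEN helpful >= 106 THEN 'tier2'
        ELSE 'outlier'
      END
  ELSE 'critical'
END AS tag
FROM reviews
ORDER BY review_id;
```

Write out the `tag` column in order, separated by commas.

review_id=400: lang='ja' → outer ELSE → critical
review_id=401: lang='ja' → outer ELSE → critical
review_id=402: lang='es' → inner[helpful >= 239] → alert
review_id=403: lang='ja' → outer ELSE → critical
review_id=404: lang='de' → inner[length < 1595] → silver
review_id=405: lang='pt' → outer ELSE → critical
review_id=406: lang='pt' → outer ELSE → critical
review_id=407: lang='de' → inner[length < 1595] → silver
review_id=408: lang='ja' → outer ELSE → critical
review_id=409: lang='de' → inner[length < 1044] → tier1
review_id=410: lang='es' → inner[ELSE] → outlier
review_id=411: lang='fr' → outer ELSE → critical
review_id=412: lang='en' → outer ELSE → critical

critical, critical, alert, critical, silver, critical, critical, silver, critical, tier1, outlier, critical, critical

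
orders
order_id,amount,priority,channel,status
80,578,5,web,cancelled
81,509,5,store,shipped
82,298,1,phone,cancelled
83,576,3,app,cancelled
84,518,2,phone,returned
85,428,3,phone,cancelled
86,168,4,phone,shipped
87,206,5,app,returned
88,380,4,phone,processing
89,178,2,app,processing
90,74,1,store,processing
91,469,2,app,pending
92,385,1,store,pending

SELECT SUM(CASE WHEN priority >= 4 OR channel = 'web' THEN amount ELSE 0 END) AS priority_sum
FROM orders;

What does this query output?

1841

order_id=80: ✓ → 578
order_id=81: ✓ → 509
order_id=82: ✗
order_id=83: ✗
order_id=84: ✗
order_id=85: ✗
order_id=86: ✓ → 168
order_id=87: ✓ → 206
order_id=88: ✓ → 380
order_id=89: ✗
order_id=90: ✗
order_id=91: ✗
order_id=92: ✗
priority_sum = 578 + 509 + 168 + 206 + 380 = 1841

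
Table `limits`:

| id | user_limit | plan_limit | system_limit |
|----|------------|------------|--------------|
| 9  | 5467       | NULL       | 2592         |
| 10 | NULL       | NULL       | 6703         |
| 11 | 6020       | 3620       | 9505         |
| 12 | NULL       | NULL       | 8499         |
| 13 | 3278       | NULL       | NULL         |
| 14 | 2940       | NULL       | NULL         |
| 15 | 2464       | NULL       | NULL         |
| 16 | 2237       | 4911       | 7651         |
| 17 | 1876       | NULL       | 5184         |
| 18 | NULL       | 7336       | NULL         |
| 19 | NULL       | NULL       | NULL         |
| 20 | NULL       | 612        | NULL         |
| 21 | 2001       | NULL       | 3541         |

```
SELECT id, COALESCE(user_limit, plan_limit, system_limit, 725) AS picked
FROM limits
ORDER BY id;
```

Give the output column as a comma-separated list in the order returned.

5467, 6703, 6020, 8499, 3278, 2940, 2464, 2237, 1876, 7336, 725, 612, 2001

id=9: user_limit=5467 → 5467
id=10: user_limit=NULL, plan_limit=NULL, system_limit=6703 → 6703
id=11: user_limit=6020 → 6020
id=12: user_limit=NULL, plan_limit=NULL, system_limit=8499 → 8499
id=13: user_limit=3278 → 3278
id=14: user_limit=2940 → 2940
id=15: user_limit=2464 → 2464
id=16: user_limit=2237 → 2237
id=17: user_limit=1876 → 1876
id=18: user_limit=NULL, plan_limit=7336 → 7336
id=19: user_limit=NULL, plan_limit=NULL, system_limit=NULL, → literal 725 → 725
id=20: user_limit=NULL, plan_limit=612 → 612
id=21: user_limit=2001 → 2001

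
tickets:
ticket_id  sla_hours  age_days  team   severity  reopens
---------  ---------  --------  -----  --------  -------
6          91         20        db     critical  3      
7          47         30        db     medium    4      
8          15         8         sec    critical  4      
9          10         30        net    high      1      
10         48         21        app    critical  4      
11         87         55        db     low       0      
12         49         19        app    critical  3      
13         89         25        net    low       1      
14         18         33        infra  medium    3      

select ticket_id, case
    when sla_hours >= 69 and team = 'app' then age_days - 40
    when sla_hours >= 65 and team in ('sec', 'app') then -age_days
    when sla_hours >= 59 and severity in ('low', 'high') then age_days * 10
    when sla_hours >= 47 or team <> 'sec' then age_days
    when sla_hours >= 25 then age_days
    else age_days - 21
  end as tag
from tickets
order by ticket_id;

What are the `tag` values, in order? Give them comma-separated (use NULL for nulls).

ticket_id=6: sla_hours >= 47 or team <> 'sec' → 20
ticket_id=7: sla_hours >= 47 or team <> 'sec' → 30
ticket_id=8: ELSE → -13
ticket_id=9: sla_hours >= 47 or team <> 'sec' → 30
ticket_id=10: sla_hours >= 47 or team <> 'sec' → 21
ticket_id=11: sla_hours >= 59 and severity in ('low', 'high') → 550
ticket_id=12: sla_hours >= 47 or team <> 'sec' → 19
ticket_id=13: sla_hours >= 59 and severity in ('low', 'high') → 250
ticket_id=14: sla_hours >= 47 or team <> 'sec' → 33

20, 30, -13, 30, 21, 550, 19, 250, 33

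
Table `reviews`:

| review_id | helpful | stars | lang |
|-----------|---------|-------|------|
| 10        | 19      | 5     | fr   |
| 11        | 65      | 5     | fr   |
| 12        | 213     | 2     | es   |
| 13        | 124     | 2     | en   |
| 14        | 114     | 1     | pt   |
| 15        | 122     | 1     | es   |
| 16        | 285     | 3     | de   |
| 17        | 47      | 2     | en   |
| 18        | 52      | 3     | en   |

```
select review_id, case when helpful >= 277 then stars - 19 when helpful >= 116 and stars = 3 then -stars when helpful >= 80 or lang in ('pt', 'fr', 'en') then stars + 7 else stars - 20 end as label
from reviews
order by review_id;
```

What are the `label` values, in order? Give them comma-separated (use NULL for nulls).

12, 12, 9, 9, 8, 8, -16, 9, 10

review_id=10: helpful >= 80 or lang in ('pt', 'fr', 'en') → 12
review_id=11: helpful >= 80 or lang in ('pt', 'fr', 'en') → 12
review_id=12: helpful >= 80 or lang in ('pt', 'fr', 'en') → 9
review_id=13: helpful >= 80 or lang in ('pt', 'fr', 'en') → 9
review_id=14: helpful >= 80 or lang in ('pt', 'fr', 'en') → 8
review_id=15: helpful >= 80 or lang in ('pt', 'fr', 'en') → 8
review_id=16: helpful >= 277 → -16
review_id=17: helpful >= 80 or lang in ('pt', 'fr', 'en') → 9
review_id=18: helpful >= 80 or lang in ('pt', 'fr', 'en') → 10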